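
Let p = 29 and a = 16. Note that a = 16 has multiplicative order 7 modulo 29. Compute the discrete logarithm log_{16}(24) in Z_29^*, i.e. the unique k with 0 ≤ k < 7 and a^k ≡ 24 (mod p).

2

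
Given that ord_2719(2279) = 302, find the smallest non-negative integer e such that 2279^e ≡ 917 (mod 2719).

129

Baby-step giant-step with m = ceil(sqrt(302)) = 18.
Baby table (2279^j mod 2719 for j=0..17):
  0:1  1:2279  2:551  3:2270  4:1792  5:30  6:395  7:216
  8:125  9:2099  10:900  11:974  12:1042  13:1031  14:433  15:2529
  16:2030  17:1351
Giant step factor: 2279^(-18) ≡ 1731 (mod 2719).
Scan 917·1731^i mod 2719 for i = 0, 1, …:
  i=0: 917   i=1: 2150   i=2: 2058   i=3: 508
  i=4: 1111   i=5: 808   i=6: 1082   i=7: 2270
Match at i=7, j=3: e = 7·18 + 3 = 129.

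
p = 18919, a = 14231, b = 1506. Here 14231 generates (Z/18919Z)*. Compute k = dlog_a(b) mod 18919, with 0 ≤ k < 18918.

Baby-step giant-step with m = ceil(sqrt(18918)) = 138.
Baby table (14231^j mod 18919 for j=0..137):
  0:1  1:14231  2:12385  3:1531  4:11892  5:4597  6:16924  7:6574
  8:139  9:10533  10:18805  11:4700  12:7035  13:14656  14:6480  15:5674
  16:402  17:7324  18:3073  19:10054  20:12996  21:12851  22:11527  23:13007
  24:18040  25:15329  26:10929  27:16419  28:9139  29:7903  30:13057  31:10668
  32:10252  33:11803  34:5611  35:11961  36:2748  37:1215  38:17618  39:7170
  40:6103  41:13583  42:4250  43:16626  44:3592  45:17533  46:8351  47:12842
  48:15881  49:15056  50:4261  51:2896  52:7394  53:15455  54:6730  55:6652
  56:12855  57:11694  58:5790  59:5245  60:6140  61:10398  62:8439  63:16516
  64:8459  65:17351  66:10212  67:10133  68:2105  69:7478  70:43  71:6525
  72:2823  73:9076  74:543  75:8481  76:8810  77:17816  78:5977  79:17782
  80:14017  81:12910  82:18720  83:5881  84:13774  85:16954  86:17286  87:12228
  88:18625  89:16104  90:10177  91:3942  92:3767  93:10650  94:41  95:15901
  96:15891  97:6014  98:14597  99:18206  100:12800  101:4668  102:5699  103:15635
  104:14245  105:3510  106:4650  107:14407  108:814  109:5606  110:16482  111:16499
  112:12479  113:14915  114:3104  115:16078  116:18551  117:3555  118:1799  119:4162
  120:12952  121:11014  122:15238  123:2400  124:5605  125:2251  126:4114  127:10948
  128:3023  129:17426  130:18073  131:11977  132:3416  133:10185  134:4276  135:8252
  136:3979  137:582
Giant step factor: 14231^(-138) ≡ 17616 (mod 18919).
Scan 1506·17616^i mod 18919 for i = 0, 1, …:
  i=0: 1506   i=1: 5258   i=2: 16423   i=3: 17139
  i=4: 11222   i=5: 2121   i=6: 17430   i=7: 10429
  i=8: 13774
Match at i=8, j=84: k = 8·138 + 84 = 1188.

1188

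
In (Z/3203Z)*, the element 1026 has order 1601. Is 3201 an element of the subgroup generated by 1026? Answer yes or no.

yes

3201 ∈ ⟨1026⟩ iff 3201^1601 ≡ 1 (mod 3203), since |⟨1026⟩| = 1601.
3201^1601 mod 3203 = 1.
Since 1 = 1, 3201 lies in the subgroup.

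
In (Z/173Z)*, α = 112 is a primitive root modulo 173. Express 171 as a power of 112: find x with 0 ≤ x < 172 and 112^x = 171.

53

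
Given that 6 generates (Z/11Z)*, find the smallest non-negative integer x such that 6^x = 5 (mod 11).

6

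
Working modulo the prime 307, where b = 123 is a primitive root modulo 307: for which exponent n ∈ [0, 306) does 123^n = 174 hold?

Baby-step giant-step with m = ceil(sqrt(306)) = 18.
Baby table (123^j mod 307 for j=0..17):
  0:1  1:123  2:86  3:140  4:28  5:67  6:259  7:236
  8:170  9:34  10:191  11:161  12:155  13:31  14:129  15:210
  16:42  17:254
Giant step factor: 123^(-18) ≡ 81 (mod 307).
Scan 174·81^i mod 307 for i = 0, 1, …:
  i=0: 174   i=1: 279   i=2: 188   i=3: 185
  i=4: 249   i=5: 214   i=6: 142   i=7: 143
  i=8: 224   i=9: 31
Match at i=9, j=13: n = 9·18 + 13 = 175.

175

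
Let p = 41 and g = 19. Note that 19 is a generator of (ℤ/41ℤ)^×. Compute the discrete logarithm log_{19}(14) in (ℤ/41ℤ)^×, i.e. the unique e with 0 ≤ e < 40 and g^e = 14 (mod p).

25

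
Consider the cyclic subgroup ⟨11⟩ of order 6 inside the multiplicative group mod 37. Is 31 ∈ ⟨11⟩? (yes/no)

no

⟨11⟩ has order 6; its elements mod 37 are {1, 10, 11, 26, 27, 36}.
31 is not in this set.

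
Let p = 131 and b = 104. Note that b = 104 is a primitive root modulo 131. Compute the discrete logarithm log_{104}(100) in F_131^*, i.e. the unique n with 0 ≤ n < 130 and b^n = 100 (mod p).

54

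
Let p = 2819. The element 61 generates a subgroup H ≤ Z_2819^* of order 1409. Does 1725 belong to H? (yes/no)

no

1725 ∈ ⟨61⟩ iff 1725^1409 ≡ 1 (mod 2819), since |⟨61⟩| = 1409.
1725^1409 mod 2819 = 2818.
Since 2818 ≠ 1, 1725 does not lie in the subgroup.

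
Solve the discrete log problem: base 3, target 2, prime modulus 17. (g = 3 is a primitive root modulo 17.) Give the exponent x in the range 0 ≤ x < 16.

14

Successive powers of 3 modulo 17:
  3^0=1  3^1=3  3^2=9  3^3=10  3^4=13  3^5=5
  3^6=15  3^7=11  3^8=16  3^9=14  3^10=8  3^11=7
  3^12=4  3^13=12  3^14=2
So 3^14 ≡ 2 (mod 17), giving x = 14.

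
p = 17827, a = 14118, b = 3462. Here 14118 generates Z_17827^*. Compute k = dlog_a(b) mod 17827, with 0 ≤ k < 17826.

Baby-step giant-step with m = ceil(sqrt(17826)) = 134.
Baby table (14118^j mod 17827 for j=0..133):
  0:1  1:14118  2:12064  3:394  4:468  5:11234  6:12620  7:6122
  8:5100  9:16374  10:5423  11:12776  12:15809  13:15249  14:6530  15:7123
  16:407  17:5732  18:7623  19:17742  20:12206  21:8526  22:2164  23:13701
  24:7768  25:14747  26:14440  27:12175  28:16543  29:2547  30:1487  31:11087
  32:5206  33:15414  34:663  35:1059  36:11936  37:11644  38:7225  39:14283
  40:6197  41:12157  42:11997  43:17146  44:12222  45:2663  46:16918  47:2178
  48:15256  49:16221  50:2436  51:3165  52:9008  53:14953  54:16947  55:1579
  56:8572  57:9820  58:16008  59:8065  60:621  61:14221  62:4404  63:12923
  64:5396  65:5957  66:10967  67:4611  68:11721  69:6864  70:16207  71:881
  72:12539  73:3492  74:8401  75:2287  76:3169  77:11999  78:9728  79:696
  80:3451  81:27  82:6819  83:4842  84:10638  85:12636  86:259  87:2027
  88:4851  89:12911  90:14250  91:3805  92:6239  93:16822  94:1702  95:15867
  96:14051  97:10989  98:12148  99:9724  100:15532  101:8676  102:16278  103:4947
  104:13387  105:13639  106:5975  107:15513  108:7839  109:986  110:15288  111:4495
  112:14117  113:15773  114:6157  115:74  116:10766  117:1386  118:11329  119:16805
  120:11274  121:6876  122:7353  123:3033  124:17267  125:9108  126:593  127:11111
  128:5325  129:1891  130:10119  131:12291  132:14147  133:11465
Giant step factor: 14118^(-134) ≡ 2786 (mod 17827).
Scan 3462·2786^i mod 17827 for i = 0, 1, …:
  i=0: 3462   i=1: 725   i=2: 5399   i=3: 13453
  i=4: 7704   i=5: 17463   i=6: 2035   i=7: 524
  i=8: 15877   i=9: 4535     …   i=55: 10163
  i=56: 4842
Match at i=56, j=83: k = 56·134 + 83 = 7587.

7587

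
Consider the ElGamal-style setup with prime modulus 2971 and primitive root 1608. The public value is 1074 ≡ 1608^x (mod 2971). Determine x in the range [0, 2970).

2747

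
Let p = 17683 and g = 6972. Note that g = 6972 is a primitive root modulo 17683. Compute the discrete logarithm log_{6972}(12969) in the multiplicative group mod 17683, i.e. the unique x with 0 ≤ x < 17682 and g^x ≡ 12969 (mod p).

Baby-step giant-step with m = ceil(sqrt(17682)) = 133.
Baby table (6972^j mod 17683 for j=0..132):
  0:1  1:6972  2:15900  3:73  4:13832  5:11305  6:5329  7:1805
  8:11847  9:17674  10:7984  11:16047  12:17026  13:16976  14:4353  15:5088
  16:1438  17:17158  18:81  19:16559  20:14724  21:5913  22:6363  23:13872
  24:7257  25:4741  26:4725  27:16954  28:10116  29:8948  30:17515  31:13465
  32:16616  33:5419  34:10380  35:10524  36:6561  37:15054  38:7883  39:1512
  40:2596  41:9603  42:4278  43:12678  44:11382  45:11683  46:5978  47:17468
  48:4075  49:12002  50:1988  51:14547  52:9679  53:3660  54:951  55:16930
  56:1935  57:16374  58:15763  59:17474  60:10541  61:1304  62:2426  63:9124
  64:6777  65:268  66:11781  67:17280  68:1881  69:11229  70:5947  71:13532
  72:6299  73:9739  74:15271  75:69  76:3627  77:754  78:5037  79:17209
  80:1993  81:14041  82:764  83:4025  84:17062  85:2723  86:10897  87:7716
  88:4266  89:17429  90:15095  91:10807  92:16824  93:5589  94:10859  95:8025
  96:1288  97:14655  98:2286  99:5609  100:8835  101:7731  102:2748  103:8367
  104:16190  105:6091  106:9569  107:14792  108:2568  109:8900  110:1153  111:10634
  112:13112  113:13437  114:15913  115:2294  116:8336  117:12254  118:8315  119:7306
  120:10392  121:5773  122:2848  123:15930  124:14720  125:13391  126:13495  127:13580
  128:4978  129:12570  130:1092  131:9734  132:15777
Giant step factor: 6972^(-133) ≡ 14953 (mod 17683).
Scan 12969·14953^i mod 17683 for i = 0, 1, …:
  i=0: 12969   i=1: 13679   i=2: 2826   i=3: 12491
  i=4: 10077   i=5: 4538   i=6: 7043   i=7: 11714
  i=8: 9327   i=9: 810     …   i=64: 16814
  i=65: 2848
Match at i=65, j=122: x = 65·133 + 122 = 8767.

8767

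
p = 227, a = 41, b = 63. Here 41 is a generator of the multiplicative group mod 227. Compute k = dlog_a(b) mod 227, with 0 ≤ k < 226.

Baby-step giant-step with m = ceil(sqrt(226)) = 16.
Baby table (41^j mod 227 for j=0..15):
  0:1  1:41  2:92  3:140  4:65  5:168  6:78  7:20
  8:139  9:24  10:76  11:165  12:182  13:198  14:173  15:56
Giant step factor: 41^(-16) ≡ 131 (mod 227).
Scan 63·131^i mod 227 for i = 0, 1, …:
  i=0: 63   i=1: 81   i=2: 169   i=3: 120
  i=4: 57   i=5: 203   i=6: 34   i=7: 141
  i=8: 84   i=9: 108   i=10: 74   i=11: 160
  i=12: 76
Match at i=12, j=10: k = 12·16 + 10 = 202.

202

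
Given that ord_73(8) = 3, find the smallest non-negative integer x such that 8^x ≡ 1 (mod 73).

Successive powers of 8 modulo 73:
  8^0=1
So 8^0 ≡ 1 (mod 73), giving x = 0.

0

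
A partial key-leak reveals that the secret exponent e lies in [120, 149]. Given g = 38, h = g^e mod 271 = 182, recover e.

137

Compute 38^120 mod 271 = 106, then multiply by 38 repeatedly:
  38^120=106  38^121=234  38^122=220  38^123=230  38^124=68
  38^125=145  38^126=90  38^127=168  38^128=151  38^129=47
  38^130=160  38^131=118  38^132=148  38^133=204  38^134=164
  38^135=270  38^136=233  38^137=182
Found 182 at exponent 137.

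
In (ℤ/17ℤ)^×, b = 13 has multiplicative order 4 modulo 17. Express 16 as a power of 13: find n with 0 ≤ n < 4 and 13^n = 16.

2

Successive powers of 13 modulo 17:
  13^0=1  13^1=13  13^2=16
So 13^2 ≡ 16 (mod 17), giving n = 2.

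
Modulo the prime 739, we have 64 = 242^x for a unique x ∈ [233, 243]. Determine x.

234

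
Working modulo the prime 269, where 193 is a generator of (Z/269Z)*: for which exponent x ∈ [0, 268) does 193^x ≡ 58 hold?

220

Baby-step giant-step with m = ceil(sqrt(268)) = 17.
Baby table (193^j mod 269 for j=0..16):
  0:1  1:193  2:127  3:32  4:258  5:29  6:217  7:186
  8:121  9:219  10:34  11:106  12:14  13:12  14:164  15:179
  16:115
Giant step factor: 193^(-17) ≡ 108 (mod 269).
Scan 58·108^i mod 269 for i = 0, 1, …:
  i=0: 58   i=1: 77   i=2: 246   i=3: 206
  i=4: 190   i=5: 76   i=6: 138   i=7: 109
  i=8: 205   i=9: 82   i=10: 248   i=11: 153
  i=12: 115
Match at i=12, j=16: x = 12·17 + 16 = 220.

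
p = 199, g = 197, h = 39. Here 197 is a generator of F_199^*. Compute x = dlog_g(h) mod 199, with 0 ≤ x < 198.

53

Baby-step giant-step with m = ceil(sqrt(198)) = 15.
Baby table (197^j mod 199 for j=0..14):
  0:1  1:197  2:4  3:191  4:16  5:167  6:64  7:71
  8:57  9:85  10:29  11:141  12:116  13:166  14:66
Giant step factor: 197^(-15) ≡ 101 (mod 199).
Scan 39·101^i mod 199 for i = 0, 1, …:
  i=0: 39   i=1: 158   i=2: 38   i=3: 57
Match at i=3, j=8: x = 3·15 + 8 = 53.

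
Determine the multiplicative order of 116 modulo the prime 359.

358

The order of 116 must divide p − 1 = 358 = 2 · 179.
Divisors: 1, 2, 179, 358.
Check each in increasing order: 116^1 ≡ 116;  116^2 ≡ 173;  116^179 ≡ 358;  116^358 ≡ 1.
Smallest exponent giving 1 is 358.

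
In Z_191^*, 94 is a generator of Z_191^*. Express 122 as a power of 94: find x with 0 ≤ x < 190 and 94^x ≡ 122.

175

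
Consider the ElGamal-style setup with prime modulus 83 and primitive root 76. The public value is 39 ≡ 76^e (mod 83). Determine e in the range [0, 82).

75

Baby-step giant-step with m = ceil(sqrt(82)) = 10.
Baby table (76^j mod 83 for j=0..9):
  0:1  1:76  2:49  3:72  4:77  5:42  6:38  7:66
  8:36  9:80
Giant step factor: 76^(-10) ≡ 4 (mod 83).
Scan 39·4^i mod 83 for i = 0, 1, …:
  i=0: 39   i=1: 73   i=2: 43   i=3: 6
  i=4: 24   i=5: 13   i=6: 52   i=7: 42
Match at i=7, j=5: e = 7·10 + 5 = 75.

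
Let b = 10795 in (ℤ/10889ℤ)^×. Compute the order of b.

The order of 10795 must divide p − 1 = 10888 = 2^3 · 1361.
Divisors: 1, 2, 4, 8, 1361, 2722, 5444, 10888.
Check each in increasing order: 10795^1 ≡ 10795;  10795^2 ≡ 8836;  10795^4 ≡ 766;  10795^8 ≡ 9639;  10795^1361 ≡ 10888;  10795^2722 ≡ 1.
Smallest exponent giving 1 is 2722.

2722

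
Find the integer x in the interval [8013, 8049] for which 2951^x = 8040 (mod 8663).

Compute 2951^8013 mod 8663 = 1773, then multiply by 2951 repeatedly:
  2951^8013=1773  2951^8014=8334  2951^8015=8040
Found 8040 at exponent 8015.

8015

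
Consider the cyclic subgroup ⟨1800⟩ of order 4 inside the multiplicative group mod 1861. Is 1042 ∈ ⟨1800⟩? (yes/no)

no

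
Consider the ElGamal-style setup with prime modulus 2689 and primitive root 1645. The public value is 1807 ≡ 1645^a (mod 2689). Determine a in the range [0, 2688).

516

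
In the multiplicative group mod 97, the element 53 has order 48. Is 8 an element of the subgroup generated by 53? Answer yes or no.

yes

8 ∈ ⟨53⟩ iff 8^48 ≡ 1 (mod 97), since |⟨53⟩| = 48.
8^48 mod 97 = 1.
Since 1 = 1, 8 lies in the subgroup.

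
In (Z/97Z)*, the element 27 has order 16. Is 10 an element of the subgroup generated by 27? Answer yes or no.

10 ∈ ⟨27⟩ iff 10^16 ≡ 1 (mod 97), since |⟨27⟩| = 16.
10^16 mod 97 = 62.
Since 62 ≠ 1, 10 does not lie in the subgroup.

no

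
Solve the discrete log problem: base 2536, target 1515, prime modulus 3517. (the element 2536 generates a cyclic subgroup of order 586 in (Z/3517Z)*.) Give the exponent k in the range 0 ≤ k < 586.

251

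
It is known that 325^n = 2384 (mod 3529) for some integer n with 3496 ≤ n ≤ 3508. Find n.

3500

Compute 325^3496 mod 3529 = 1839, then multiply by 325 repeatedly:
  325^3496=1839  325^3497=1274  325^3498=1157  325^3499=1951  325^3500=2384
Found 2384 at exponent 3500.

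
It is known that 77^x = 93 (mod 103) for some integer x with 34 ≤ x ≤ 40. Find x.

36

Compute 77^34 mod 103 = 46, then multiply by 77 repeatedly:
  77^34=46  77^35=40  77^36=93
Found 93 at exponent 36.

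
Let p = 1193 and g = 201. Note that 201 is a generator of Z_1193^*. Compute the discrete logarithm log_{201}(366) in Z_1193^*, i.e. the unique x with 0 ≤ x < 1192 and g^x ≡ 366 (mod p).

969

Baby-step giant-step with m = ceil(sqrt(1192)) = 35.
Baby table (201^j mod 1193 for j=0..34):
  0:1  1:201  2:1032  3:1043  4:868  5:290  6:1026  7:1030
  8:641  9:1190  10:590  11:483  12:450  13:975  14:323  15:501
  16:489  17:463  18:9  19:616  20:937  21:1036  22:654  23:224
  24:883  25:919  26:997  27:1166  28:538  29:768  30:471  31:424
  32:521  33:930  34:822
Giant step factor: 201^(-35) ≡ 842 (mod 1193).
Scan 366·842^i mod 1193 for i = 0, 1, …:
  i=0: 366   i=1: 378   i=2: 938   i=3: 30
  i=4: 207   i=5: 116   i=6: 1039   i=7: 369
  i=8: 518   i=9: 711     …   i=26: 249
  i=27: 883
Match at i=27, j=24: x = 27·35 + 24 = 969.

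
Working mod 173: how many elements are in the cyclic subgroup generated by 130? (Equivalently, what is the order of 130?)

The order of 130 must divide p − 1 = 172 = 2^2 · 43.
Divisors: 1, 2, 4, 43, 86, 172.
Check each in increasing order: 130^1 ≡ 130;  130^2 ≡ 119;  130^4 ≡ 148;  130^43 ≡ 172;  130^86 ≡ 1.
Smallest exponent giving 1 is 86.

86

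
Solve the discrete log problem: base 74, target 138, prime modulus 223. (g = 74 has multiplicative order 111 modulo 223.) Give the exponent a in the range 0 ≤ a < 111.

100

Baby-step giant-step with m = ceil(sqrt(111)) = 11.
Baby table (74^j mod 223 for j=0..10):
  0:1  1:74  2:124  3:33  4:212  5:78  6:197  7:83
  8:121  9:34  10:63
Giant step factor: 74^(-11) ≡ 138 (mod 223).
Scan 138·138^i mod 223 for i = 0, 1, …:
  i=0: 138   i=1: 89   i=2: 17   i=3: 116
  i=4: 175   i=5: 66   i=6: 188   i=7: 76
  i=8: 7   i=9: 74
Match at i=9, j=1: a = 9·11 + 1 = 100.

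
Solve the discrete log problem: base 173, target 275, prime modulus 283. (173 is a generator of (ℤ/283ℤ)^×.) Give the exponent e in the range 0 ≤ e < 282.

Baby-step giant-step with m = ceil(sqrt(282)) = 17.
Baby table (173^j mod 283 for j=0..16):
  0:1  1:173  2:214  3:232  4:233  5:123  6:54  7:3
  8:236  9:76  10:130  11:133  12:86  13:162  14:9  15:142
  16:228
Giant step factor: 173^(-17) ≡ 82 (mod 283).
Scan 275·82^i mod 283 for i = 0, 1, …:
  i=0: 275   i=1: 193   i=2: 261   i=3: 177
  i=4: 81   i=5: 133
Match at i=5, j=11: e = 5·17 + 11 = 96.

96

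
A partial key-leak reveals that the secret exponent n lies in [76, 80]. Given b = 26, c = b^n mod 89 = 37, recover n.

Compute 26^76 mod 89 = 87, then multiply by 26 repeatedly:
  26^76=87  26^77=37
Found 37 at exponent 77.

77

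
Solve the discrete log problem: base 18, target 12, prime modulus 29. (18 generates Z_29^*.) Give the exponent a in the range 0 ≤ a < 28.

21

Successive powers of 18 modulo 29:
  18^0=1  18^1=18  18^2=5  18^3=3  18^4=25  18^5=15
  18^6=9  18^7=17  18^8=16  18^9=27  18^10=22  18^11=19
  18^12=23  18^13=8  18^14=28  18^15=11  18^16=24  18^17=26
  18^18=4  18^19=14  18^20=20  18^21=12
So 18^21 ≡ 12 (mod 29), giving a = 21.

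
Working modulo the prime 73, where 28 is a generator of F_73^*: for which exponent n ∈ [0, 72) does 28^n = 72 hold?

36

Baby-step giant-step with m = ceil(sqrt(72)) = 9.
Baby table (28^j mod 73 for j=0..8):
  0:1  1:28  2:54  3:52  4:69  5:34  6:3  7:11
  8:16
Giant step factor: 28^(-9) ≡ 22 (mod 73).
Scan 72·22^i mod 73 for i = 0, 1, …:
  i=0: 72   i=1: 51   i=2: 27   i=3: 10
  i=4: 1
Match at i=4, j=0: n = 4·9 + 0 = 36.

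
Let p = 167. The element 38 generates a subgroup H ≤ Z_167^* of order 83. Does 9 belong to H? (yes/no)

yes

9 ∈ ⟨38⟩ iff 9^83 ≡ 1 (mod 167), since |⟨38⟩| = 83.
9^83 mod 167 = 1.
Since 1 = 1, 9 lies in the subgroup.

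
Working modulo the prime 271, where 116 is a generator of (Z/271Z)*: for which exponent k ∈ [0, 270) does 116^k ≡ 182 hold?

127

Baby-step giant-step with m = ceil(sqrt(270)) = 17.
Baby table (116^j mod 271 for j=0..16):
  0:1  1:116  2:177  3:207  4:164  5:54  6:31  7:73
  8:67  9:184  10:206  11:48  12:148  13:95  14:180  15:13
  16:153
Giant step factor: 116^(-17) ≡ 108 (mod 271).
Scan 182·108^i mod 271 for i = 0, 1, …:
  i=0: 182   i=1: 144   i=2: 105   i=3: 229
  i=4: 71   i=5: 80   i=6: 239   i=7: 67
Match at i=7, j=8: k = 7·17 + 8 = 127.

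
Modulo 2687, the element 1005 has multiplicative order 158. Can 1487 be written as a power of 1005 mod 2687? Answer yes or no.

yes

1487 ∈ ⟨1005⟩ iff 1487^158 ≡ 1 (mod 2687), since |⟨1005⟩| = 158.
1487^158 mod 2687 = 1.
Since 1 = 1, 1487 lies in the subgroup.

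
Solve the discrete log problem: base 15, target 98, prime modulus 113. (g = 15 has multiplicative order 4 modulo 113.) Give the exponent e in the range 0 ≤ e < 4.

Successive powers of 15 modulo 113:
  15^0=1  15^1=15  15^2=112  15^3=98
So 15^3 ≡ 98 (mod 113), giving e = 3.

3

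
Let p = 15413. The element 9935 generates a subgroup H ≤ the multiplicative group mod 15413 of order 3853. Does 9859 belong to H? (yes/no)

no

9859 ∈ ⟨9935⟩ iff 9859^3853 ≡ 1 (mod 15413), since |⟨9935⟩| = 3853.
9859^3853 mod 15413 = 8717.
Since 8717 ≠ 1, 9859 does not lie in the subgroup.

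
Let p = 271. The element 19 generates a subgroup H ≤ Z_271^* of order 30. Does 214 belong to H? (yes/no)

yes

214 ∈ ⟨19⟩ iff 214^30 ≡ 1 (mod 271), since |⟨19⟩| = 30.
214^30 mod 271 = 1.
Since 1 = 1, 214 lies in the subgroup.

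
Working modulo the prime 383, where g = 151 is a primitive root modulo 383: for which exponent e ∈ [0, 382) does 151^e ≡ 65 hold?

280

Baby-step giant-step with m = ceil(sqrt(382)) = 20.
Baby table (151^j mod 383 for j=0..19):
  0:1  1:151  2:204  3:164  4:252  5:135  6:86  7:347
  8:309  9:316  10:224  11:120  12:119  13:351  14:147  15:366
  16:114  17:362  18:276  19:312
Giant step factor: 151^(-20) ≡ 128 (mod 383).
Scan 65·128^i mod 383 for i = 0, 1, …:
  i=0: 65   i=1: 277   i=2: 220   i=3: 201
  i=4: 67   i=5: 150   i=6: 50   i=7: 272
  i=8: 346   i=9: 243     …   i=13: 3
  i=14: 1
Match at i=14, j=0: e = 14·20 + 0 = 280.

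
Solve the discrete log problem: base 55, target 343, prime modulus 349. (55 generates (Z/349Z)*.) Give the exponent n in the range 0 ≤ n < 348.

279

Baby-step giant-step with m = ceil(sqrt(348)) = 19.
Baby table (55^j mod 349 for j=0..18):
  0:1  1:55  2:233  3:251  4:194  5:200  6:181  7:183
  8:293  9:61  10:214  11:253  12:304  13:317  14:334  15:222
  16:344  17:74  18:231
Giant step factor: 55^(-19) ≡ 250 (mod 349).
Scan 343·250^i mod 349 for i = 0, 1, …:
  i=0: 343   i=1: 245   i=2: 175   i=3: 125
  i=4: 189   i=5: 135   i=6: 246   i=7: 76
  i=8: 154   i=9: 110     …   i=13: 25
  i=14: 317
Match at i=14, j=13: n = 14·19 + 13 = 279.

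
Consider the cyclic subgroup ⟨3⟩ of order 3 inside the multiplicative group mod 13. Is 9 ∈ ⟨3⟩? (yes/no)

yes

⟨3⟩ has order 3; its elements mod 13 are {1, 3, 9}.
9 is in this set.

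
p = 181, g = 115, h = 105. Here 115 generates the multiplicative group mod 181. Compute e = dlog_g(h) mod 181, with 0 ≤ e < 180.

Baby-step giant-step with m = ceil(sqrt(180)) = 14.
Baby table (115^j mod 181 for j=0..13):
  0:1  1:115  2:12  3:113  4:144  5:89  6:99  7:163
  8:102  9:146  10:138  11:123  12:27  13:28
Giant step factor: 115^(-14) ≡ 100 (mod 181).
Scan 105·100^i mod 181 for i = 0, 1, …:
  i=0: 105   i=1: 2   i=2: 19   i=3: 90
  i=4: 131   i=5: 68   i=6: 103   i=7: 164
  i=8: 110   i=9: 140   i=10: 63   i=11: 146
Match at i=11, j=9: e = 11·14 + 9 = 163.

163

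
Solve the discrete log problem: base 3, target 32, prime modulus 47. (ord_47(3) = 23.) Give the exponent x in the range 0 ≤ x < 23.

Successive powers of 3 modulo 47:
  3^0=1  3^1=3  3^2=9  3^3=27  3^4=34  3^5=8
  3^6=24  3^7=25  3^8=28  3^9=37  3^10=17  3^11=4
  3^12=12  3^13=36  3^14=14  3^15=42  3^16=32
So 3^16 ≡ 32 (mod 47), giving x = 16.

16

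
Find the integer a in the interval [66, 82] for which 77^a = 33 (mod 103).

80

Compute 77^66 mod 103 = 72, then multiply by 77 repeatedly:
  77^66=72  77^67=85  77^68=56  77^69=89  77^70=55
  77^71=12  77^72=100  77^73=78  77^74=32  77^75=95
  77^76=2  77^77=51  77^78=13  77^79=74  77^80=33
Found 33 at exponent 80.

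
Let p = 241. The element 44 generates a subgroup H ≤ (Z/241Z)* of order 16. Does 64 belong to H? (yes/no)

yes

⟨44⟩ has order 16; its elements mod 241 are {1, 8, 30, 44, 64, 76, 111, 115, 126, 130, 165, 177, 197, 211, 233, 240}.
64 is in this set.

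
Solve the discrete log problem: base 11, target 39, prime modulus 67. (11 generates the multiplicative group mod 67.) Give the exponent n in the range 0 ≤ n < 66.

20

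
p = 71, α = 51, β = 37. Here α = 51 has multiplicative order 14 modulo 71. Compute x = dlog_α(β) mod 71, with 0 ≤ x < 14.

4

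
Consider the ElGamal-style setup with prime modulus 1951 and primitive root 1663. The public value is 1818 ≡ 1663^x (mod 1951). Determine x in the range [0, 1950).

797

Baby-step giant-step with m = ceil(sqrt(1950)) = 45.
Baby table (1663^j mod 1951 for j=0..44):
  0:1  1:1663  2:1002  3:172  4:1190  5:656  6:319  7:1776
  8:1625  9:240  10:1116  11:507  12:309  13:754  14:1360  15:471
  16:922  17:1751  18:1021  19:553  20:718  21:22  22:1468  23:583
  24:1833  25:817  26:775  27:1165  28:52  29:632  30:1378  31:1140
  32:1399  33:945  34:980  35:655  36:607  37:774  38:1453  39:1001
  40:460  41:188  42:484  43:1080  44:1120
Giant step factor: 1663^(-45) ≡ 366 (mod 1951).
Scan 1818·366^i mod 1951 for i = 0, 1, …:
  i=0: 1818   i=1: 97   i=2: 384   i=3: 72
  i=4: 989   i=5: 1039   i=6: 1780   i=7: 1797
  i=8: 215   i=9: 650     …   i=16: 958
  i=17: 1399
Match at i=17, j=32: x = 17·45 + 32 = 797.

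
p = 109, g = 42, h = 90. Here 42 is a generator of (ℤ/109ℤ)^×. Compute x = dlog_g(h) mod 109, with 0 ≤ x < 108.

Baby-step giant-step with m = ceil(sqrt(108)) = 11.
Baby table (42^j mod 109 for j=0..10):
  0:1  1:42  2:20  3:77  4:73  5:14  6:43  7:62
  8:97  9:41  10:87
Giant step factor: 42^(-11) ≡ 44 (mod 109).
Scan 90·44^i mod 109 for i = 0, 1, …:
  i=0: 90   i=1: 36   i=2: 58   i=3: 45
  i=4: 18   i=5: 29   i=6: 77
Match at i=6, j=3: x = 6·11 + 3 = 69.

69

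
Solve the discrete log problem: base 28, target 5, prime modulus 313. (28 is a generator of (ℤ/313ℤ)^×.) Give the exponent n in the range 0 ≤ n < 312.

Baby-step giant-step with m = ceil(sqrt(312)) = 18.
Baby table (28^j mod 313 for j=0..17):
  0:1  1:28  2:158  3:42  4:237  5:63  6:199  7:251
  8:142  9:220  10:213  11:17  12:163  13:182  14:88  15:273
  16:132  17:253
Giant step factor: 28^(-18) ≡ 264 (mod 313).
Scan 5·264^i mod 313 for i = 0, 1, …:
  i=0: 5   i=1: 68   i=2: 111   i=3: 195
  i=4: 148   i=5: 260   i=6: 93   i=7: 138
  i=8: 124   i=9: 184     …   i=14: 178
  i=15: 42
Match at i=15, j=3: n = 15·18 + 3 = 273.

273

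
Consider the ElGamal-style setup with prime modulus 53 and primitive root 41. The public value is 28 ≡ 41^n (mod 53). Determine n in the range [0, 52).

Successive powers of 41 modulo 53:
  41^0=1  41^1=41  41^2=38  41^3=21  41^4=13  41^5=3
  41^6=17  41^7=8  41^8=10  41^9=39  41^10=9  41^11=51
  41^12=24  41^13=30  41^14=11  41^15=27  41^16=47  41^17=19
  41^18=37  41^19=33  41^20=28
So 41^20 ≡ 28 (mod 53), giving n = 20.

20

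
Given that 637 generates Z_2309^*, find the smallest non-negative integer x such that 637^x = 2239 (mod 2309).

66

Baby-step giant-step with m = ceil(sqrt(2308)) = 49.
Baby table (637^j mod 2309 for j=0..48):
  0:1  1:637  2:1694  3:775  4:1858  5:1338  6:285  7:1443
  8:209  9:1520  10:769  11:345  12:410  13:253  14:1840  15:1417
  16:2119  17:1347  18:1400  19:526  20:257  21:2079  22:1266  23:601
  24:1852  25:2134  26:1666  27:1411  28:606  29:419  30:1368  31:923
  32:1465  33:369  34:1844  35:1656  36:1968  37:2138  38:1905  39:1260
  40:1397  41:924  42:2102  43:2063  44:310  45:1205  46:997  47:114
  48:1039
Giant step factor: 637^(-49) ≡ 1729 (mod 2309).
Scan 2239·1729^i mod 2309 for i = 0, 1, …:
  i=0: 2239   i=1: 1347
Match at i=1, j=17: x = 1·49 + 17 = 66.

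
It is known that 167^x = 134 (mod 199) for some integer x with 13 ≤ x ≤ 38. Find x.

Compute 167^13 mod 199 = 146, then multiply by 167 repeatedly:
  167^13=146  167^14=104  167^15=55  167^16=31  167^17=3
  167^18=103  167^19=87  167^20=2  167^21=135  167^22=58
  167^23=134
Found 134 at exponent 23.

23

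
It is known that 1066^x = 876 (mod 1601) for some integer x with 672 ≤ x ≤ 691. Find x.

688

Compute 1066^672 mod 1601 = 256, then multiply by 1066 repeatedly:
  1066^672=256  1066^673=726  1066^674=633  1066^675=757  1066^676=58
  1066^677=990  1066^678=281  1066^679=159  1066^680=1389  1066^681=1350
  1066^682=1402  1066^683=799  1066^684=2  1066^685=531  1066^686=893
  1066^687=944  1066^688=876
Found 876 at exponent 688.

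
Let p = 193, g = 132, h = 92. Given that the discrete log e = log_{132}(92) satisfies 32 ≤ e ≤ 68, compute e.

58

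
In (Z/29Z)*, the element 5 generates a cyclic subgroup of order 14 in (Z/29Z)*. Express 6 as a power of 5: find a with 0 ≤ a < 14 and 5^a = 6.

Successive powers of 5 modulo 29:
  5^0=1  5^1=5  5^2=25  5^3=9  5^4=16  5^5=22
  5^6=23  5^7=28  5^8=24  5^9=4  5^10=20  5^11=13
  5^12=7  5^13=6
So 5^13 ≡ 6 (mod 29), giving a = 13.

13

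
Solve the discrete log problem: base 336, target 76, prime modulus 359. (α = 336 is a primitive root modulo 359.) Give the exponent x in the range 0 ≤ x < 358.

169

Baby-step giant-step with m = ceil(sqrt(358)) = 19.
Baby table (336^j mod 359 for j=0..18):
  0:1  1:336  2:170  3:39  4:180  5:168  6:85  7:199
  8:90  9:84  10:222  11:279  12:45  13:42  14:111  15:319
  16:202  17:21  18:235
Giant step factor: 336^(-19) ≡ 341 (mod 359).
Scan 76·341^i mod 359 for i = 0, 1, …:
  i=0: 76   i=1: 68   i=2: 212   i=3: 133
  i=4: 119   i=5: 12   i=6: 143   i=7: 298
  i=8: 21
Match at i=8, j=17: x = 8·19 + 17 = 169.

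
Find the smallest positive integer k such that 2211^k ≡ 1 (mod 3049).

254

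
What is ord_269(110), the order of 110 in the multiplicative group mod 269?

268

The order of 110 must divide p − 1 = 268 = 2^2 · 67.
Divisors: 1, 2, 4, 67, 134, 268.
Check each in increasing order: 110^1 ≡ 110;  110^2 ≡ 264;  110^4 ≡ 25;  110^67 ≡ 82;  110^134 ≡ 268;  110^268 ≡ 1.
Smallest exponent giving 1 is 268.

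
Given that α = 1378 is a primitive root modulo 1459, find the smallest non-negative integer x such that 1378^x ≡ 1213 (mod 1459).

Baby-step giant-step with m = ceil(sqrt(1458)) = 39.
Baby table (1378^j mod 1459 for j=0..38):
  0:1  1:1378  2:725  3:1094  4:385  5:913  6:456  7:998
  8:866  9:1345  10:480  11:513  12:758  13:1339  14:966  15:540
  16:30  17:488  18:1324  19:722  20:1337  21:1128  22:549  23:760
  24:1177  25:957  26:1269  27:800  28:855  29:777  30:1259  31:151
  32:900  33:50  34:327  35:1234  36:717  37:283  38:421
Giant step factor: 1378^(-39) ≡ 759 (mod 1459).
Scan 1213·759^i mod 1459 for i = 0, 1, …:
  i=0: 1213   i=1: 38   i=2: 1121   i=3: 242
  i=4: 1303   i=5: 1234
Match at i=5, j=35: x = 5·39 + 35 = 230.

230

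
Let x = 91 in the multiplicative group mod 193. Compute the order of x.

192

The order of 91 must divide p − 1 = 192 = 2^6 · 3.
Divisors: 1, 2, 3, 4, 6, 8, 12, 16, 24, 32, 48, 64, 96, 192.
Check each in increasing order: 91^1 ≡ 91;  91^2 ≡ 175;  91^3 ≡ 99;  91^4 ≡ 131;  91^6 ≡ 151;  91^8 ≡ 177;  91^12 ≡ 27;  91^16 ≡ 63;  91^24 ≡ 150;  91^32 ≡ 109;  91^48 ≡ 112;  91^64 ≡ 108;  91^96 ≡ 192;  91^192 ≡ 1.
Smallest exponent giving 1 is 192.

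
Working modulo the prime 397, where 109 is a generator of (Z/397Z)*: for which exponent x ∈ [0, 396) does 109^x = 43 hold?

Baby-step giant-step with m = ceil(sqrt(396)) = 20.
Baby table (109^j mod 397 for j=0..19):
  0:1  1:109  2:368  3:15  4:47  5:359  6:225  7:308
  8:224  9:199  10:253  11:184  12:206  13:222  14:378  15:311
  16:154  17:112  18:298  19:325
Giant step factor: 109^(-20) ≡ 82 (mod 397).
Scan 43·82^i mod 397 for i = 0, 1, …:
  i=0: 43   i=1: 350   i=2: 116   i=3: 381
  i=4: 276   i=5: 3   i=6: 246   i=7: 322
  i=8: 202   i=9: 287   i=10: 111   i=11: 368
Match at i=11, j=2: x = 11·20 + 2 = 222.

222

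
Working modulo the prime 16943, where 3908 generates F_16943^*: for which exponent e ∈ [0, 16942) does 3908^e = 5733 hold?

504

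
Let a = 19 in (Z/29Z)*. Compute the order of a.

The order of 19 must divide p − 1 = 28 = 2^2 · 7.
Divisors: 1, 2, 4, 7, 14, 28.
Check each in increasing order: 19^1 ≡ 19;  19^2 ≡ 13;  19^4 ≡ 24;  19^7 ≡ 12;  19^14 ≡ 28;  19^28 ≡ 1.
Smallest exponent giving 1 is 28.

28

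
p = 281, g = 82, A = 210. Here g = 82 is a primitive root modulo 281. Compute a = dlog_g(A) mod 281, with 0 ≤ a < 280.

Baby-step giant-step with m = ceil(sqrt(280)) = 17.
Baby table (82^j mod 281 for j=0..16):
  0:1  1:82  2:261  3:46  4:119  5:204  6:149  7:135
  8:111  9:110  10:28  11:48  12:2  13:164  14:241  15:92
  16:238
Giant step factor: 82^(-17) ≡ 104 (mod 281).
Scan 210·104^i mod 281 for i = 0, 1, …:
  i=0: 210   i=1: 203   i=2: 37   i=3: 195
  i=4: 48
Match at i=4, j=11: a = 4·17 + 11 = 79.

79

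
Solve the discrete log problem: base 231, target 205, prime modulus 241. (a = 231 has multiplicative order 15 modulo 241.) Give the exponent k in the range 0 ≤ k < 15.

3

Successive powers of 231 modulo 241:
  231^0=1  231^1=231  231^2=100  231^3=205
So 231^3 ≡ 205 (mod 241), giving k = 3.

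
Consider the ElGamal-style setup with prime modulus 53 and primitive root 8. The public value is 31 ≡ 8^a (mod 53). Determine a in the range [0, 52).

11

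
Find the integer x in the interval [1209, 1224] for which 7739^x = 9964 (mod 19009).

1209

Compute 7739^1209 mod 19009 = 9964, then multiply by 7739 repeatedly:
  7739^1209=9964
Found 9964 at exponent 1209.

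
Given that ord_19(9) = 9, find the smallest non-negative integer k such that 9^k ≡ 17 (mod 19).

Successive powers of 9 modulo 19:
  9^0=1  9^1=9  9^2=5  9^3=7  9^4=6  9^5=16
  9^6=11  9^7=4  9^8=17
So 9^8 ≡ 17 (mod 19), giving k = 8.

8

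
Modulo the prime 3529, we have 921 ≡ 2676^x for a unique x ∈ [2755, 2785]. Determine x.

2769

Compute 2676^2755 mod 3529 = 279, then multiply by 2676 repeatedly:
  2676^2755=279  2676^2756=1985  2676^2757=715  2676^2758=622  2676^2759=2313
  2676^2760=3251  2676^2761=691  2676^2762=3449  2676^2763=1189  2676^2764=2135
  2676^2765=3338  2676^2766=589  2676^2767=2230  2676^2768=3470  2676^2769=921
Found 921 at exponent 2769.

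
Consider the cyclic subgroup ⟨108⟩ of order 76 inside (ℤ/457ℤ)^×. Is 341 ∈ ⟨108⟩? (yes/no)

no

341 ∈ ⟨108⟩ iff 341^76 ≡ 1 (mod 457), since |⟨108⟩| = 76.
341^76 mod 457 = 323.
Since 323 ≠ 1, 341 does not lie in the subgroup.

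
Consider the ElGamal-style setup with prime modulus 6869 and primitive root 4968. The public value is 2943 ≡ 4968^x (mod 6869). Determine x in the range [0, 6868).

Baby-step giant-step with m = ceil(sqrt(6868)) = 83.
Baby table (4968^j mod 6869 for j=0..82):
  0:1  1:4968  2:707  3:2317  4:5281  5:3297  6:3800  7:2388
  8:821  9:5411  10:3451  11:6413  12:1362  13:451  14:1274  15:2883
  16:879  17:5057  18:3243  19:3419  20:5424  21:6214  22:1866  23:4007
  24:414  25:2921  26:4200  27:4447  28:1992  29:4896  30:199  31:6365
  32:3313  33:860  34:6831  35:3548  36:610  37:1251  38:5392  39:5225
  40:6718  41:5422  42:3147  43:452  44:6242  45:3590  46:3196  47:3469
  48:6540  49:350  50:943  51:166  52:408  53:589  54:6827  55:4283
  56:4651  57:5721  58:4875  59:5775  60:5256  61:2739  62:6732  63:6284
  64:6176  65:5414  66:4617  67:1665  68:1444  69:2556  70:4296  71:545
  72:1174  73:651  74:5738  75:34  76:4056  77:3431  78:3219  79:960
  80:2194  81:5558  82:5633
Giant step factor: 4968^(-83) ≡ 4250 (mod 6869).
Scan 2943·4250^i mod 6869 for i = 0, 1, …:
  i=0: 2943   i=1: 6170   i=2: 3527   i=3: 1592
  i=4: 35   i=5: 4501   i=6: 5954   i=7: 5973
  i=8: 4295   i=9: 2817     …   i=65: 524
  i=66: 1444
Match at i=66, j=68: x = 66·83 + 68 = 5546.

5546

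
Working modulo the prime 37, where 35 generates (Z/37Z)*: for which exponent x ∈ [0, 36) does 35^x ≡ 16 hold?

4

Successive powers of 35 modulo 37:
  35^0=1  35^1=35  35^2=4  35^3=29  35^4=16
So 35^4 ≡ 16 (mod 37), giving x = 4.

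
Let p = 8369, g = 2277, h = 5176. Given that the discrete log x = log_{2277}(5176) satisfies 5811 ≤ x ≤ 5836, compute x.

Compute 2277^5811 mod 8369 = 5176, then multiply by 2277 repeatedly:
  2277^5811=5176
Found 5176 at exponent 5811.

5811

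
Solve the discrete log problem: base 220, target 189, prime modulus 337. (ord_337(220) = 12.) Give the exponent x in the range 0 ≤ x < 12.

Successive powers of 220 modulo 337:
  220^0=1  220^1=220  220^2=209  220^3=148  220^4=208  220^5=265
  220^6=336  220^7=117  220^8=128  220^9=189
So 220^9 ≡ 189 (mod 337), giving x = 9.

9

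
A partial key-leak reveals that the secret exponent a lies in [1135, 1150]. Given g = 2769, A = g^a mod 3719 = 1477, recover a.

1139

Compute 2769^1135 mod 3719 = 3520, then multiply by 2769 repeatedly:
  2769^1135=3520  2769^1136=3100  2769^1137=448  2769^1138=2085  2769^1139=1477
Found 1477 at exponent 1139.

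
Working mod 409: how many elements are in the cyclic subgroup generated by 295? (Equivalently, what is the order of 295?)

136

The order of 295 must divide p − 1 = 408 = 2^3 · 3 · 17.
Divisors: 1, 2, 3, 4, 6, 8, 12, 17, 24, 34, 51, 68, 102, 136, 204, 408.
Check each in increasing order: 295^1 ≡ 295;  295^2 ≡ 317;  295^3 ≡ 263;  295^4 ≡ 284;  295^6 ≡ 48;  295^8 ≡ 83;  295^12 ≡ 259;  295^17 ≡ 343;  295^24 ≡ 5;  295^34 ≡ 266;  295^51 ≡ 31;  295^68 ≡ 408;  295^102 ≡ 143;  295^136 ≡ 1.
Smallest exponent giving 1 is 136.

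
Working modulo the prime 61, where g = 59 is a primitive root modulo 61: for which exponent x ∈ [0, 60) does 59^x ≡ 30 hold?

59

Baby-step giant-step with m = ceil(sqrt(60)) = 8.
Baby table (59^j mod 61 for j=0..7):
  0:1  1:59  2:4  3:53  4:16  5:29  6:3  7:55
Giant step factor: 59^(-8) ≡ 56 (mod 61).
Scan 30·56^i mod 61 for i = 0, 1, …:
  i=0: 30   i=1: 33   i=2: 18   i=3: 32
  i=4: 23   i=5: 7   i=6: 26   i=7: 53
Match at i=7, j=3: x = 7·8 + 3 = 59.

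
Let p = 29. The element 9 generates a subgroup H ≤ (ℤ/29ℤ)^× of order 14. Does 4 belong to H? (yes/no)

4 ∈ ⟨9⟩ iff 4^14 ≡ 1 (mod 29), since |⟨9⟩| = 14.
4^14 mod 29 = 1.
Since 1 = 1, 4 lies in the subgroup.

yes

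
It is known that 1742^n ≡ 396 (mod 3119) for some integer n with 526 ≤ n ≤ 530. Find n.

526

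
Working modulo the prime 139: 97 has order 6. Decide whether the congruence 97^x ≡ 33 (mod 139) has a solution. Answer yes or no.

no

33 ∈ ⟨97⟩ iff 33^6 ≡ 1 (mod 139), since |⟨97⟩| = 6.
33^6 mod 139 = 65.
Since 65 ≠ 1, 33 does not lie in the subgroup.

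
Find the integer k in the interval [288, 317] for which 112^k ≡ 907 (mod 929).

296

Compute 112^288 mod 929 = 539, then multiply by 112 repeatedly:
  112^288=539  112^289=912  112^290=883  112^291=422  112^292=814
  112^293=126  112^294=177  112^295=315  112^296=907
Found 907 at exponent 296.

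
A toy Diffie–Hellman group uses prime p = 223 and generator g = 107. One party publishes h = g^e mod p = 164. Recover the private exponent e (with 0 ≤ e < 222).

144

Baby-step giant-step with m = ceil(sqrt(222)) = 15.
Baby table (107^j mod 223 for j=0..14):
  0:1  1:107  2:76  3:104  4:201  5:99  6:112  7:165
  8:38  9:52  10:212  11:161  12:56  13:194  14:19
Giant step factor: 107^(-15) ≡ 163 (mod 223).
Scan 164·163^i mod 223 for i = 0, 1, …:
  i=0: 164   i=1: 195   i=2: 119   i=3: 219
  i=4: 17   i=5: 95   i=6: 98   i=7: 141
  i=8: 14   i=9: 52
Match at i=9, j=9: e = 9·15 + 9 = 144.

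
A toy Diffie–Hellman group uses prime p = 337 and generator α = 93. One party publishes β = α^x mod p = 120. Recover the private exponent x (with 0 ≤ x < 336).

101

Baby-step giant-step with m = ceil(sqrt(336)) = 19.
Baby table (93^j mod 337 for j=0..18):
  0:1  1:93  2:224  3:275  4:300  5:266  6:137  7:272
  8:21  9:268  10:323  11:46  12:234  13:194  14:181  15:320
  16:104  17:236  18:43
Giant step factor: 93^(-19) ≡ 322 (mod 337).
Scan 120·322^i mod 337 for i = 0, 1, …:
  i=0: 120   i=1: 222   i=2: 40   i=3: 74
  i=4: 238   i=5: 137
Match at i=5, j=6: x = 5·19 + 6 = 101.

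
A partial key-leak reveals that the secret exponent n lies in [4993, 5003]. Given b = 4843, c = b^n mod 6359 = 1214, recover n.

5003

Compute 4843^4993 mod 6359 = 2149, then multiply by 4843 repeatedly:
  4843^4993=2149  4843^4994=4283  4843^4995=5870  4843^4996=3680  4843^4997=4322
  4843^4998=3977  4843^4999=5559  4843^5000=4590  4843^5001=4665  4843^5002=5427
  4843^5003=1214
Found 1214 at exponent 5003.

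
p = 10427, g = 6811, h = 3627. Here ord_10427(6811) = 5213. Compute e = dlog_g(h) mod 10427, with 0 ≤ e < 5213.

1016

Baby-step giant-step with m = ceil(sqrt(5213)) = 73.
Baby table (6811^j mod 10427 for j=0..72):
  0:1  1:6811  2:10425  3:7232  4:4  5:6390  6:10419  7:8074
  8:16  9:4706  10:10395  11:1015  12:64  13:8397  14:10299  15:4060
  16:256  17:2307  18:9915  19:5813  20:1024  21:9228  22:8379  23:2398
  24:4096  25:5631  26:2235  27:9592  28:5957  29:1670  30:8940  31:7087
  32:2974  33:6680  34:4479  35:7494  36:1469  37:5866  38:7489  39:9122
  40:5876  41:2610  42:9102  43:5207  44:2650  45:13  46:5127  47:10401
  48:173  49:52  50:10081  51:10323  52:692  53:208  54:9043  55:10011
  56:2768  57:832  58:4891  59:8763  60:645  61:3328  62:9137  63:3771
  64:2580  65:2885  66:5267  67:4657  68:10320  69:1113  70:214  71:8201
  72:9999
Giant step factor: 6811^(-73) ≡ 5258 (mod 10427).
Scan 3627·5258^i mod 10427 for i = 0, 1, …:
  i=0: 3627   i=1: 10210   i=2: 5984   i=3: 5613
  i=4: 4744   i=5: 2568   i=6: 10006   i=7: 7333
  i=8: 8295   i=9: 9396   i=10: 1042   i=11: 4661
  i=12: 4088   i=13: 4657
Match at i=13, j=67: e = 13·73 + 67 = 1016.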